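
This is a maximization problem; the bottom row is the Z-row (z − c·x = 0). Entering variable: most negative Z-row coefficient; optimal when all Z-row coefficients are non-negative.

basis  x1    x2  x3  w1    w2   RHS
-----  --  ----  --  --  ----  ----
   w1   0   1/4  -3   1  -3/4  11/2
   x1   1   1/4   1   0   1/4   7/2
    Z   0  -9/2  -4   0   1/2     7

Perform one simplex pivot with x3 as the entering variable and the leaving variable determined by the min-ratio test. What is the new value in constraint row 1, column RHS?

Ratio test on column x3 — row 1: entry -3 ≤ 0; row 2: (7/2)/1 = 7/2. Minimum is 7/2 at row 2 (x1 leaves); pivot element 1.
Divide row 2 by 1; eliminate column x3 from the other rows.
Row 1 update in column RHS: 11/2 − (-3)·(7/2) = 16.

16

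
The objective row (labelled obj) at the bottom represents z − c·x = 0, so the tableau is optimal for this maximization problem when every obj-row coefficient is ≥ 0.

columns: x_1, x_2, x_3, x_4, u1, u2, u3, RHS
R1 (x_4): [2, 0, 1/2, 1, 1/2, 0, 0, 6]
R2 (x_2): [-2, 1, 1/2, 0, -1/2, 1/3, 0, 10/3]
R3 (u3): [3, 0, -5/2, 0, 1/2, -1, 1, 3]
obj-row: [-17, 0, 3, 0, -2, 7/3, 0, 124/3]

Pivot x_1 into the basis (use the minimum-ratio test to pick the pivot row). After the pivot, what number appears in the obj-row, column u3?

17/3

Ratio test on column x_1 — row 1: 6/2 = 3; row 2: entry -2 ≤ 0; row 3: 3/3 = 1. Minimum is 1 at row 3 (u3 leaves); pivot element 3.
Divide row 3 by 3; eliminate column x_1 from the other rows.
obj-row update in column u3: 0 − (-17)·(1/3) = 17/3.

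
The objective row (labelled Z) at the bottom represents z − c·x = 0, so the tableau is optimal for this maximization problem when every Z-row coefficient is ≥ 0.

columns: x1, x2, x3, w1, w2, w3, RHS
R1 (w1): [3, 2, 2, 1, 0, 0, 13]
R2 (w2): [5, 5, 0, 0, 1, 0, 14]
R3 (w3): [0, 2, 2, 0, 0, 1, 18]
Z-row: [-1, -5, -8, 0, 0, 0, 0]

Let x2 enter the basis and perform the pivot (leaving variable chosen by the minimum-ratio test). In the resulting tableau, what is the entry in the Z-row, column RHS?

14

Ratio test on column x2 — row 1: 13/2 = 13/2; row 2: 14/5 = 14/5; row 3: 18/2 = 9. Minimum is 14/5 at row 2 (w2 leaves); pivot element 5.
Divide row 2 by 5; eliminate column x2 from the other rows.
Z-row update in column RHS: 0 − (-5)·(14/5) = 14.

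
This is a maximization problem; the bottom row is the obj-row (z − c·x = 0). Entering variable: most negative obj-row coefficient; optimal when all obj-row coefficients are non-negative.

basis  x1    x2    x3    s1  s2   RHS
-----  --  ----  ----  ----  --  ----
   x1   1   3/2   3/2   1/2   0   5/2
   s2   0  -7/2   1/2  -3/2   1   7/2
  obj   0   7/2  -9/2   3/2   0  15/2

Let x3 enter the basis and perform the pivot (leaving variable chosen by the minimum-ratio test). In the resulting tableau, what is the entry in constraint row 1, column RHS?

5/3

Ratio test on column x3 — row 1: (5/2)/(3/2) = 5/3; row 2: (7/2)/(1/2) = 7. Minimum is 5/3 at row 1 (x1 leaves); pivot element 3/2.
Divide row 1 by 3/2; eliminate column x3 from the other rows.
In the new row 1, the RHS entry is the old entry divided by the pivot: (5/2)/(3/2) = 5/3.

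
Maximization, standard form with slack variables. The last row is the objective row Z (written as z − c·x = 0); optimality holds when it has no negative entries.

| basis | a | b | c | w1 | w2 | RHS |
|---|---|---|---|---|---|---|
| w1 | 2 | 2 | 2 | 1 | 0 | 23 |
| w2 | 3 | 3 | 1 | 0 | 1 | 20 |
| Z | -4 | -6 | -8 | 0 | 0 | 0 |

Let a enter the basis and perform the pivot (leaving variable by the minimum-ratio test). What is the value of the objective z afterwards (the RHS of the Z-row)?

80/3

Ratio test on column a — row 1: 23/2 = 23/2; row 2: 20/3 = 20/3. Minimum is 20/3 at row 2 (w2 leaves); pivot element 3.
Pivot on row 2; the Z-row RHS becomes 0 − (-4)·(20/3) = 80/3.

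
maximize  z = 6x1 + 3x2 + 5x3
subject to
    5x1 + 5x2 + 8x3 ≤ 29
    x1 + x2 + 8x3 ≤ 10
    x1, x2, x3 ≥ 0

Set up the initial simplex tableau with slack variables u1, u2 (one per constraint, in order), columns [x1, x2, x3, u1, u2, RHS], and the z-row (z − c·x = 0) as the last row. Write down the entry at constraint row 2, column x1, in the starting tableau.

Constraint 2 has coefficient 1 on x1.

1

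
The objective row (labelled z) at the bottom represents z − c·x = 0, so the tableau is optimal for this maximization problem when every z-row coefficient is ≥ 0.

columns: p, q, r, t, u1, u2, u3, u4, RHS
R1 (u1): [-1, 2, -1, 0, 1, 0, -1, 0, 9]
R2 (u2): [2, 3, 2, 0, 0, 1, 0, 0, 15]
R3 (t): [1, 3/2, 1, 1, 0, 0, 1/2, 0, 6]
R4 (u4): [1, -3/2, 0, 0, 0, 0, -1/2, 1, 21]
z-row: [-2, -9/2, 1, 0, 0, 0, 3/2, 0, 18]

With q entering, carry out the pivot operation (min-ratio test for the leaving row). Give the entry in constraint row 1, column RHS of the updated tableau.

Ratio test on column q — row 1: 9/2 = 9/2; row 2: 15/3 = 5; row 3: 6/(3/2) = 4; row 4: entry -3/2 ≤ 0. Minimum is 4 at row 3 (t leaves); pivot element 3/2.
Divide row 3 by 3/2; eliminate column q from the other rows.
Row 1 update in column RHS: 9 − 2·4 = 1.

1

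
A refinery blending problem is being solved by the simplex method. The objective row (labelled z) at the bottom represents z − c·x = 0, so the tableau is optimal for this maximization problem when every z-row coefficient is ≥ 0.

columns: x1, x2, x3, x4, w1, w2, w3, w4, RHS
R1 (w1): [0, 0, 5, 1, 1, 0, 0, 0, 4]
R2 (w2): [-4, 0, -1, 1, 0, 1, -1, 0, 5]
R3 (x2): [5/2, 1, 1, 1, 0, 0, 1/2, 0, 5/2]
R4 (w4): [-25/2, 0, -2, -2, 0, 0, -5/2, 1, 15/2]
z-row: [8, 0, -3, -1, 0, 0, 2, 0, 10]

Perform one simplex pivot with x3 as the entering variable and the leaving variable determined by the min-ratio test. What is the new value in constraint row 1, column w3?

0

Ratio test on column x3 — row 1: 4/5 = 4/5; row 2: entry -1 ≤ 0; row 3: (5/2)/1 = 5/2; row 4: entry -2 ≤ 0. Minimum is 4/5 at row 1 (w1 leaves); pivot element 5.
Divide row 1 by 5; eliminate column x3 from the other rows.
In the new row 1, the w3 entry is the old entry divided by the pivot: 0/5 = 0.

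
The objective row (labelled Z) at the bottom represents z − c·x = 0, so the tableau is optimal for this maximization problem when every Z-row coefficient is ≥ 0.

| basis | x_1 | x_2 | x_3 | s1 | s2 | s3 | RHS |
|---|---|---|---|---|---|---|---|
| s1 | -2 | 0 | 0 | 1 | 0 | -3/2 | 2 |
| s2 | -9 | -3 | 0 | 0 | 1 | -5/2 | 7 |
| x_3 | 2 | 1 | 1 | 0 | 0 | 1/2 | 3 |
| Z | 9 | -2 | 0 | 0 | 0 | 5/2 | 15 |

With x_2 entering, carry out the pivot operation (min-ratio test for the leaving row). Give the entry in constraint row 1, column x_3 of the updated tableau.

0

Ratio test on column x_2 — row 1: entry 0 ≤ 0; row 2: entry -3 ≤ 0; row 3: 3/1 = 3. Minimum is 3 at row 3 (x_3 leaves); pivot element 1.
Divide row 3 by 1; eliminate column x_2 from the other rows.
Row 1 update in column x_3: 0 − 0·1 = 0.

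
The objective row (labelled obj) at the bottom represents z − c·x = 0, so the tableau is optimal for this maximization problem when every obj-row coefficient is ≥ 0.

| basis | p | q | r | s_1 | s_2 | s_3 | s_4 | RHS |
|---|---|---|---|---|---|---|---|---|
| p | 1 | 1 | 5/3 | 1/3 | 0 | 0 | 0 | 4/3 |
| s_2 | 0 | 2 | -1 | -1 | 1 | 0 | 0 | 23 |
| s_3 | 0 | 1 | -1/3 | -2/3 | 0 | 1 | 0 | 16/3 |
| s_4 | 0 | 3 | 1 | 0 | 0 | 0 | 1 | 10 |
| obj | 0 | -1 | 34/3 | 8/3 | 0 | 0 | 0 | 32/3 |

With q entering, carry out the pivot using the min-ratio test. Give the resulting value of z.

Ratio test on column q — row 1: (4/3)/1 = 4/3; row 2: 23/2 = 23/2; row 3: (16/3)/1 = 16/3; row 4: 10/3 = 10/3. Minimum is 4/3 at row 1 (p leaves); pivot element 1.
Pivot on row 1; the obj-row RHS becomes 32/3 − (-1)·(4/3) = 12.

12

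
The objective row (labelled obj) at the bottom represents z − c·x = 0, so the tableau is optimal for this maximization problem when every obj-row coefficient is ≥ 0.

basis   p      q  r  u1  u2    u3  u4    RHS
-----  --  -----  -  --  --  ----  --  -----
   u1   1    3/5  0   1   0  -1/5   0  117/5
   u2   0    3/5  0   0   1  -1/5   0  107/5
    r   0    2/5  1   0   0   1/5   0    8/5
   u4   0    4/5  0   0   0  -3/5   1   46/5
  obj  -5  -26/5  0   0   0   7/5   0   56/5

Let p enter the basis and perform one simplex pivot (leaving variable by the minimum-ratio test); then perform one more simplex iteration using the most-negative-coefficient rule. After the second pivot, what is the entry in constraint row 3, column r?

Ratio test on column p — row 1: (117/5)/1 = 117/5; row 2: entry 0 ≤ 0; row 3: entry 0 ≤ 0; row 4: entry 0 ≤ 0. Minimum is 117/5 at row 1 (u1 leaves); pivot element 1.
Divide row 1 by 1; eliminate column p from the other rows.
Second iteration: most negative obj-row entry is -11/5 in column q, so q enters.
Ratio test on column q — row 1: (117/5)/(3/5) = 39; row 2: (107/5)/(3/5) = 107/3; row 3: (8/5)/(2/5) = 4; row 4: (46/5)/(4/5) = 23/2. Minimum is 4 at row 3 (r leaves); pivot element 2/5.
Divide row 3 by 2/5; eliminate column q from the other rows.
After both pivots, the entry at constraint row 3, column r is 5/2.

5/2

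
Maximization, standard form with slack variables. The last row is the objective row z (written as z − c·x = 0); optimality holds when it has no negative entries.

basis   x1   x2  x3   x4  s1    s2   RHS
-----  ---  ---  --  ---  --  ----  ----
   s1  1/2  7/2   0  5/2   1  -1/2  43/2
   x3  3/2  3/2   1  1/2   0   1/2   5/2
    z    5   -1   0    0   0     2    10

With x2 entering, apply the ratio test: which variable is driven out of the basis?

x3

Column x2 entries and ratios — s1: (43/2)/(7/2) = 43/7; x3: (5/2)/(3/2) = 5/3.
Smallest ratio is 5/3 in the row of x3, so x3 leaves.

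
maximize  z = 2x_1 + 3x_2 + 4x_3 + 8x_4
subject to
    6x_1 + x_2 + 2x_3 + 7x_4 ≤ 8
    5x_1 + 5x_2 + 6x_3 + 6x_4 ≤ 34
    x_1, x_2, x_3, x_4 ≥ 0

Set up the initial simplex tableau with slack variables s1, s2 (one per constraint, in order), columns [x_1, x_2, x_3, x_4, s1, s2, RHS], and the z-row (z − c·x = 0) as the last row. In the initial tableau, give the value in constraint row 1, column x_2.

Constraint 1 has coefficient 1 on x_2.

1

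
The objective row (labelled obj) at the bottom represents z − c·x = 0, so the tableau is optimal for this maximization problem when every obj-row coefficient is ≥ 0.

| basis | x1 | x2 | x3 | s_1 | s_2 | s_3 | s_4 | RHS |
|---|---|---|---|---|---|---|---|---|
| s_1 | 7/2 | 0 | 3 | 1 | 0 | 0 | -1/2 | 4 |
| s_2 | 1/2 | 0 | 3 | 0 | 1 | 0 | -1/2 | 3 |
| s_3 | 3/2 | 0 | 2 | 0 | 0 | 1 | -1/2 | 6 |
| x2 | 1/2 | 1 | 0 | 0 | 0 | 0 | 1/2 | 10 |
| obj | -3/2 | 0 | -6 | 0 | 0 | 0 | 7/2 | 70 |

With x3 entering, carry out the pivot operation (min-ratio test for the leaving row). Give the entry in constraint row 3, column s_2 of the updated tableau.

-2/3

Ratio test on column x3 — row 1: 4/3 = 4/3; row 2: 3/3 = 1; row 3: 6/2 = 3; row 4: entry 0 ≤ 0. Minimum is 1 at row 2 (s_2 leaves); pivot element 3.
Divide row 2 by 3; eliminate column x3 from the other rows.
Row 3 update in column s_2: 0 − 2·(1/3) = -2/3.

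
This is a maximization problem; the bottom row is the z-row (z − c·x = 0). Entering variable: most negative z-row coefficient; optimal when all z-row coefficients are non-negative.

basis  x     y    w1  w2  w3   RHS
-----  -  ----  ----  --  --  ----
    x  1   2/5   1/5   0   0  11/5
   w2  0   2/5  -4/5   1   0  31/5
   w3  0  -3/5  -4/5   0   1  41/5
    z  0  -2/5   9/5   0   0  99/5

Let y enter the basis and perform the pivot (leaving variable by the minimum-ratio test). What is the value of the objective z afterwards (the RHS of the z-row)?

Ratio test on column y — row 1: (11/5)/(2/5) = 11/2; row 2: (31/5)/(2/5) = 31/2; row 3: entry -3/5 ≤ 0. Minimum is 11/2 at row 1 (x leaves); pivot element 2/5.
Pivot on row 1; the z-row RHS becomes 99/5 − (-2/5)·(11/2) = 22.

22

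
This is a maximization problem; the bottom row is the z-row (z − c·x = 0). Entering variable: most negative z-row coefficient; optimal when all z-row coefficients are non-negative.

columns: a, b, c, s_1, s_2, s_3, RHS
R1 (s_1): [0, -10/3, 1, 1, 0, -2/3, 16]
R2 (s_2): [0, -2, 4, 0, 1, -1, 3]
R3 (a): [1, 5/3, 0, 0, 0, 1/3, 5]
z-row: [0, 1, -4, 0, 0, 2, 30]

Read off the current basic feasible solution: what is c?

0

c is not in the basis, so in the current basic feasible solution c = 0.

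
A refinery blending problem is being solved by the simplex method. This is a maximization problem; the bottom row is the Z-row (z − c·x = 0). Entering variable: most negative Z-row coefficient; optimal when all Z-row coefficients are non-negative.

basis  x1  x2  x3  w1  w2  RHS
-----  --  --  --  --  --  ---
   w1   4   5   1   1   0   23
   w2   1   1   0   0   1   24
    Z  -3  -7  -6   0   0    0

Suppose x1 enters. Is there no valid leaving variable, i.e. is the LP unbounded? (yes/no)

no

Column x1 has positive entries in row(s) 1, 2, so the ratio test bounds it — not unbounded.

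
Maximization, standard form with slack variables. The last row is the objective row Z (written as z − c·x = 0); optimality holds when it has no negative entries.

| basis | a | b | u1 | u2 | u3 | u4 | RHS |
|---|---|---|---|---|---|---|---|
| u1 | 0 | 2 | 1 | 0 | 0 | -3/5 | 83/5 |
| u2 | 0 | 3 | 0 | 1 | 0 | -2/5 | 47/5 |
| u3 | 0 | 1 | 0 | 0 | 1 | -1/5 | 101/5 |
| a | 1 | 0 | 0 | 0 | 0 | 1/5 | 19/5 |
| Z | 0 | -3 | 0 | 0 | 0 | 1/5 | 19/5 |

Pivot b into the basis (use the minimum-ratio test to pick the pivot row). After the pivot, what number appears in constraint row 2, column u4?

Ratio test on column b — row 1: (83/5)/2 = 83/10; row 2: (47/5)/3 = 47/15; row 3: (101/5)/1 = 101/5; row 4: entry 0 ≤ 0. Minimum is 47/15 at row 2 (u2 leaves); pivot element 3.
Divide row 2 by 3; eliminate column b from the other rows.
In the new row 2, the u4 entry is the old entry divided by the pivot: (-2/5)/3 = -2/15.

-2/15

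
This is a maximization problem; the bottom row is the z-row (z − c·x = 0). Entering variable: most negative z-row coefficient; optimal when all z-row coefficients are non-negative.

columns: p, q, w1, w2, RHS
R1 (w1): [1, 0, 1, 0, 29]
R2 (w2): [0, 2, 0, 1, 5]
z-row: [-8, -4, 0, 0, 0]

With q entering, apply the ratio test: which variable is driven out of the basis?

w2

Column q entries and ratios — w1: 0 ≤ 0, skip; w2: 5/2 = 5/2.
Smallest ratio is 5/2 in the row of w2, so w2 leaves.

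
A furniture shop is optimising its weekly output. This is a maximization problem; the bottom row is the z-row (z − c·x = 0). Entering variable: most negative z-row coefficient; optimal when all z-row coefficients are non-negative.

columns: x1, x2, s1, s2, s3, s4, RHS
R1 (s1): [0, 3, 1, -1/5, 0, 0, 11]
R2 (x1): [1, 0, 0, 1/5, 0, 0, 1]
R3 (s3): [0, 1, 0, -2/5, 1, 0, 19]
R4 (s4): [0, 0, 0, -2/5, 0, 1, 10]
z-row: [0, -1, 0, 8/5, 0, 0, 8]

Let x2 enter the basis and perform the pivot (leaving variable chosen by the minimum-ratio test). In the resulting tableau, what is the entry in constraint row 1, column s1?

Ratio test on column x2 — row 1: 11/3 = 11/3; row 2: entry 0 ≤ 0; row 3: 19/1 = 19; row 4: entry 0 ≤ 0. Minimum is 11/3 at row 1 (s1 leaves); pivot element 3.
Divide row 1 by 3; eliminate column x2 from the other rows.
In the new row 1, the s1 entry is the old entry divided by the pivot: 1/3 = 1/3.

1/3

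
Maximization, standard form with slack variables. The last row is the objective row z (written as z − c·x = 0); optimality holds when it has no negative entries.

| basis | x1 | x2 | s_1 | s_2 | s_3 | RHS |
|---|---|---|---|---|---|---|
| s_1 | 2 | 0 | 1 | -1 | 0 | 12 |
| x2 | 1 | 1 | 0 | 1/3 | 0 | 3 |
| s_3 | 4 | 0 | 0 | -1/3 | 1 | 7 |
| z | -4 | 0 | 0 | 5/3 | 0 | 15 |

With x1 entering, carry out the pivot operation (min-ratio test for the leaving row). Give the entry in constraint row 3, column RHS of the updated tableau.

7/4

Ratio test on column x1 — row 1: 12/2 = 6; row 2: 3/1 = 3; row 3: 7/4 = 7/4. Minimum is 7/4 at row 3 (s_3 leaves); pivot element 4.
Divide row 3 by 4; eliminate column x1 from the other rows.
In the new row 3, the RHS entry is the old entry divided by the pivot: 7/4 = 7/4.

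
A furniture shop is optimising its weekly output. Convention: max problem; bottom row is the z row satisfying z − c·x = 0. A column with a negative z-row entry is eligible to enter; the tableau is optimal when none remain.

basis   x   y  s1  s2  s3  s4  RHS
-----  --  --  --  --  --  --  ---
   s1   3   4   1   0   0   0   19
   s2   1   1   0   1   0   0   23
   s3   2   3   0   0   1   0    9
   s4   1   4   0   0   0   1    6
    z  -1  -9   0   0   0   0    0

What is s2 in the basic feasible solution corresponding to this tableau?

s2 is basic (row 2); its value is the RHS of that row, 23.

23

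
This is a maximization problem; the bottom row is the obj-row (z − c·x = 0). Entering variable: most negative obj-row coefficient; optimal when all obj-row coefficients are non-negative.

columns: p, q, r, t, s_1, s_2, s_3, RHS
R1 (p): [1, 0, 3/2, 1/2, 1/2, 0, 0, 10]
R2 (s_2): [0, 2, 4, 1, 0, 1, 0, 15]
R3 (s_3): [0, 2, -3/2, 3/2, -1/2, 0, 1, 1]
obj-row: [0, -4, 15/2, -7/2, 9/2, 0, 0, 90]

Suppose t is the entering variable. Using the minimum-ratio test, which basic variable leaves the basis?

Column t entries and ratios — p: 10/(1/2) = 20; s_2: 15/1 = 15; s_3: 1/(3/2) = 2/3.
Smallest ratio is 2/3 in the row of s_3, so s_3 leaves.

s_3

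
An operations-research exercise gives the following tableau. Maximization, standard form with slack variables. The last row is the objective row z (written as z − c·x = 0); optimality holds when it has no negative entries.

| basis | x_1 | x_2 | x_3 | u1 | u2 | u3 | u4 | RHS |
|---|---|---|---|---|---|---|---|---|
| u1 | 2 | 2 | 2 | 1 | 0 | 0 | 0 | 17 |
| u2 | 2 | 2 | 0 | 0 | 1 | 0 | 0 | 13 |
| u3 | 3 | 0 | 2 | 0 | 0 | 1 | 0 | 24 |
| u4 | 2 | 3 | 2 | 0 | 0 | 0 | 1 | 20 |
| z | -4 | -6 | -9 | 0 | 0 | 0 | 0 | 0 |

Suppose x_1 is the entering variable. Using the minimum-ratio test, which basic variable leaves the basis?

u2

Column x_1 entries and ratios — u1: 17/2 = 17/2; u2: 13/2 = 13/2; u3: 24/3 = 8; u4: 20/2 = 10.
Smallest ratio is 13/2 in the row of u2, so u2 leaves.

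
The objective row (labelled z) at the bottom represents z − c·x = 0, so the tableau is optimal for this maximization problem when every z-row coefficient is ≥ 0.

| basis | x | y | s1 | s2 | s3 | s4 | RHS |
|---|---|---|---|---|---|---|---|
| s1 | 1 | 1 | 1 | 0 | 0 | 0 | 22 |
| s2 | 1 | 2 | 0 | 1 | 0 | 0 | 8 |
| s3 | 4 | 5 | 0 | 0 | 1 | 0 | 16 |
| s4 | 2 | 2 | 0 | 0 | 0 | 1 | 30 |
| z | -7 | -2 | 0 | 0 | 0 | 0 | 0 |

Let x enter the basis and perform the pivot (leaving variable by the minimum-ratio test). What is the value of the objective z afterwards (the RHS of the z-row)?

28

Ratio test on column x — row 1: 22/1 = 22; row 2: 8/1 = 8; row 3: 16/4 = 4; row 4: 30/2 = 15. Minimum is 4 at row 3 (s3 leaves); pivot element 4.
Pivot on row 3; the z-row RHS becomes 0 − (-7)·4 = 28.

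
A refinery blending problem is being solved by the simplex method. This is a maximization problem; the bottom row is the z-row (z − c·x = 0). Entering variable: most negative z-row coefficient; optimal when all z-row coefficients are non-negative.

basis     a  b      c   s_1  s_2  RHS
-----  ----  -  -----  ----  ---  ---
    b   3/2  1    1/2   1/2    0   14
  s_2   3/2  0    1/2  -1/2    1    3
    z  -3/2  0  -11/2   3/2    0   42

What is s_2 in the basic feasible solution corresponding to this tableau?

s_2 is basic (row 2); its value is the RHS of that row, 3.

3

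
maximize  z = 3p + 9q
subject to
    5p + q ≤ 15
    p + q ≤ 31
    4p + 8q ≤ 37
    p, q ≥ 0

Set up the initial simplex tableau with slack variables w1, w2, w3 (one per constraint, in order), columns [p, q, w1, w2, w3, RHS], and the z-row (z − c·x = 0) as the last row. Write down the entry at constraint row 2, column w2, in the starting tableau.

1

Slack w2 belongs to constraint 2; its column is the unit vector e_2, so the entry in row 2 is 1.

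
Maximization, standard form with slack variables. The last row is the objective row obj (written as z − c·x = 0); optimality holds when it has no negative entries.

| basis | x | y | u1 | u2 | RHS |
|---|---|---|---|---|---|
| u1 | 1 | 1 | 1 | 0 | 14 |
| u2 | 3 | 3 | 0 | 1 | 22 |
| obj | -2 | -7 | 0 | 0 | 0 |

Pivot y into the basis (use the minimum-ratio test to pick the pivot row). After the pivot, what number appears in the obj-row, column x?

Ratio test on column y — row 1: 14/1 = 14; row 2: 22/3 = 22/3. Minimum is 22/3 at row 2 (u2 leaves); pivot element 3.
Divide row 2 by 3; eliminate column y from the other rows.
obj-row update in column x: -2 − (-7)·1 = 5.

5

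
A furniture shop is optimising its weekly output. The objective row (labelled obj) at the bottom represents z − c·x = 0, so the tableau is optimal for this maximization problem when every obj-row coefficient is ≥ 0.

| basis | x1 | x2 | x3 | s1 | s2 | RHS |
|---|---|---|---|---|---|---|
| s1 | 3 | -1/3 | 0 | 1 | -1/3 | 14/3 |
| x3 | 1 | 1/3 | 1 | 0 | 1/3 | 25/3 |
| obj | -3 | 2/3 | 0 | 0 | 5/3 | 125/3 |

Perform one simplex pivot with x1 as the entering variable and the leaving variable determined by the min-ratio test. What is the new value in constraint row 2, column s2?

Ratio test on column x1 — row 1: (14/3)/3 = 14/9; row 2: (25/3)/1 = 25/3. Minimum is 14/9 at row 1 (s1 leaves); pivot element 3.
Divide row 1 by 3; eliminate column x1 from the other rows.
Row 2 update in column s2: 1/3 − 1·(-1/9) = 4/9.

4/9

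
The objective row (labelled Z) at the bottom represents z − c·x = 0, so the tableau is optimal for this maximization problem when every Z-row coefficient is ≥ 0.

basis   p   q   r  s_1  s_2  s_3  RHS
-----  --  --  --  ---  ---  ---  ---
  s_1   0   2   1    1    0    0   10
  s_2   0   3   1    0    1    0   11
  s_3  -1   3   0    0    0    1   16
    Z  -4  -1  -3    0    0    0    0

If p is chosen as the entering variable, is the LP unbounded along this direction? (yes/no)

yes

Every constraint-row entry in column p is ≤ 0, so increasing p is unbounded.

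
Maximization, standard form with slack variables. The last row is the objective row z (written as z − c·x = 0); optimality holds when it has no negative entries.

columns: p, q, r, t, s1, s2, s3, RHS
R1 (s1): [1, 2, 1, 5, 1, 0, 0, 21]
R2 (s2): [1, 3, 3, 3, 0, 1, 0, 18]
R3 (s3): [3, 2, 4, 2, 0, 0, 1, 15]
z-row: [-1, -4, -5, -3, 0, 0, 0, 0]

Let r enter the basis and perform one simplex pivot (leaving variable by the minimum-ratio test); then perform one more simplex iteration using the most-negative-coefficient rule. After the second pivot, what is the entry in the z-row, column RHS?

Ratio test on column r — row 1: 21/1 = 21; row 2: 18/3 = 6; row 3: 15/4 = 15/4. Minimum is 15/4 at row 3 (s3 leaves); pivot element 4.
Divide row 3 by 4; eliminate column r from the other rows.
Second iteration: most negative z-row entry is -3/2 in column q, so q enters.
Ratio test on column q — row 1: (69/4)/(3/2) = 23/2; row 2: (27/4)/(3/2) = 9/2; row 3: (15/4)/(1/2) = 15/2. Minimum is 9/2 at row 2 (s2 leaves); pivot element 3/2.
Divide row 2 by 3/2; eliminate column q from the other rows.
After both pivots, the entry at the z-row, column RHS is 51/2.

51/2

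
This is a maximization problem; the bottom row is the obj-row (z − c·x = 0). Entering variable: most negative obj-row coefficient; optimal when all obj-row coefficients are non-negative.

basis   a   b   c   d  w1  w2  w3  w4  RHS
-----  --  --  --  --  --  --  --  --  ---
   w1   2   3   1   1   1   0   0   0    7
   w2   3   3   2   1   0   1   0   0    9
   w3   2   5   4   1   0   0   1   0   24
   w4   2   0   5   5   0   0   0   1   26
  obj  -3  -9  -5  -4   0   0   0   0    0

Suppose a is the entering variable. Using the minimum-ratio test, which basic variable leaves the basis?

Column a entries and ratios — w1: 7/2 = 7/2; w2: 9/3 = 3; w3: 24/2 = 12; w4: 26/2 = 13.
Smallest ratio is 3 in the row of w2, so w2 leaves.

w2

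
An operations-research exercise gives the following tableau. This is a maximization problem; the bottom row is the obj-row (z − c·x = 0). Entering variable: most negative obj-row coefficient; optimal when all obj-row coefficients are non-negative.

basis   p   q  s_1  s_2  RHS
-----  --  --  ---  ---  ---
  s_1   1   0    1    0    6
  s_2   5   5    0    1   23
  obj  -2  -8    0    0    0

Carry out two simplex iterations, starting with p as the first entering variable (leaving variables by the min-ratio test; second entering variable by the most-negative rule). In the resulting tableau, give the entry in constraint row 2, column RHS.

Ratio test on column p — row 1: 6/1 = 6; row 2: 23/5 = 23/5. Minimum is 23/5 at row 2 (s_2 leaves); pivot element 5.
Divide row 2 by 5; eliminate column p from the other rows.
Second iteration: most negative obj-row entry is -6 in column q, so q enters.
Ratio test on column q — row 1: entry -1 ≤ 0; row 2: (23/5)/1 = 23/5. Minimum is 23/5 at row 2 (p leaves); pivot element 1.
Divide row 2 by 1; eliminate column q from the other rows.
After both pivots, the entry at constraint row 2, column RHS is 23/5.

23/5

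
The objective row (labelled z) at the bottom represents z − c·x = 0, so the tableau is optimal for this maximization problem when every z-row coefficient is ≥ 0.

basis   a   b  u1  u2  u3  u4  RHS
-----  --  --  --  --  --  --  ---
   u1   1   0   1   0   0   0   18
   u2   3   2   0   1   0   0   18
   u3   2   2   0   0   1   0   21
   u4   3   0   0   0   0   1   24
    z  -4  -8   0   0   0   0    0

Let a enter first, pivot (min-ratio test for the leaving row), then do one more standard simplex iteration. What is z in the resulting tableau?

Ratio test on column a — row 1: 18/1 = 18; row 2: 18/3 = 6; row 3: 21/2 = 21/2; row 4: 24/3 = 8. Minimum is 6 at row 2 (u2 leaves); pivot element 3.
Pivot on row 2; the z-row RHS becomes 0 − (-4)·6 = 24.
Next entering variable (most negative z-row entry -16/3): b.
Ratio test on column b — row 1: entry -2/3 ≤ 0; row 2: 6/(2/3) = 9; row 3: 9/(2/3) = 27/2; row 4: entry -2 ≤ 0. Minimum is 9 at row 2 (a leaves); pivot element 2/3.
After the second pivot the z-row RHS is 24 − (-16/3)·9 = 72.

72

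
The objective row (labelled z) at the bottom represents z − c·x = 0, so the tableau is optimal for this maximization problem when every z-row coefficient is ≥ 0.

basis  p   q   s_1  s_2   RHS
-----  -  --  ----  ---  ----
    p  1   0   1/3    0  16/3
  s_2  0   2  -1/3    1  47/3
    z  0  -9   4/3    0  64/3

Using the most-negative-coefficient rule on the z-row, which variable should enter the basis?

Negative z-row entries: q: -9.
The most negative is -9 in column q, so q enters.

q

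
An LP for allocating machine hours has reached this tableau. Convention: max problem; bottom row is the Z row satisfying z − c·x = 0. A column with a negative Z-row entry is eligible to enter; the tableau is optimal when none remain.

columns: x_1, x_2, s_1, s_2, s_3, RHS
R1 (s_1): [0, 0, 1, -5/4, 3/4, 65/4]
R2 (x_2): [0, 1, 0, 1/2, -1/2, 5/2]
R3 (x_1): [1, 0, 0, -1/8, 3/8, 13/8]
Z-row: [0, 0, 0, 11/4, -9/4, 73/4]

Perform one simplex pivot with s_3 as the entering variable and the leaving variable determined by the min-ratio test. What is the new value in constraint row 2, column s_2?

Ratio test on column s_3 — row 1: (65/4)/(3/4) = 65/3; row 2: entry -1/2 ≤ 0; row 3: (13/8)/(3/8) = 13/3. Minimum is 13/3 at row 3 (x_1 leaves); pivot element 3/8.
Divide row 3 by 3/8; eliminate column s_3 from the other rows.
Row 2 update in column s_2: 1/2 − (-1/2)·(-1/3) = 1/3.

1/3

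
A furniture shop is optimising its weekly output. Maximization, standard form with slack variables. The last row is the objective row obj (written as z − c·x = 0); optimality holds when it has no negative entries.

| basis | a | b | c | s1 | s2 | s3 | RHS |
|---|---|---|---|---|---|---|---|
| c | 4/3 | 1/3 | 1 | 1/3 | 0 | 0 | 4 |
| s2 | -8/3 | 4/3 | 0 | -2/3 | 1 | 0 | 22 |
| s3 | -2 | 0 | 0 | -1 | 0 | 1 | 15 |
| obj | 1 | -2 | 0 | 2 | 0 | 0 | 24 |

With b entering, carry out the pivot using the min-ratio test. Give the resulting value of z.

Ratio test on column b — row 1: 4/(1/3) = 12; row 2: 22/(4/3) = 33/2; row 3: entry 0 ≤ 0. Minimum is 12 at row 1 (c leaves); pivot element 1/3.
Pivot on row 1; the obj-row RHS becomes 24 − (-2)·12 = 48.

48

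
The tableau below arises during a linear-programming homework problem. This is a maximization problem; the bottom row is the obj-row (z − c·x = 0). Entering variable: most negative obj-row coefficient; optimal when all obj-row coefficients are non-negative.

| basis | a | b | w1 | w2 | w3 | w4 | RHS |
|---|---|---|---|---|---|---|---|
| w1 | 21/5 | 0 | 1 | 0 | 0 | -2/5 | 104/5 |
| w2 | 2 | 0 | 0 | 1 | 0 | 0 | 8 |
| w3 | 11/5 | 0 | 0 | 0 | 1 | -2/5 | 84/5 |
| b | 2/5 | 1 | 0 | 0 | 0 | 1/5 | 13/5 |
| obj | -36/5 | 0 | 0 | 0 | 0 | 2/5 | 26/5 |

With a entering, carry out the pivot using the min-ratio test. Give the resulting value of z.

Ratio test on column a — row 1: (104/5)/(21/5) = 104/21; row 2: 8/2 = 4; row 3: (84/5)/(11/5) = 84/11; row 4: (13/5)/(2/5) = 13/2. Minimum is 4 at row 2 (w2 leaves); pivot element 2.
Pivot on row 2; the obj-row RHS becomes 26/5 − (-36/5)·4 = 34.

34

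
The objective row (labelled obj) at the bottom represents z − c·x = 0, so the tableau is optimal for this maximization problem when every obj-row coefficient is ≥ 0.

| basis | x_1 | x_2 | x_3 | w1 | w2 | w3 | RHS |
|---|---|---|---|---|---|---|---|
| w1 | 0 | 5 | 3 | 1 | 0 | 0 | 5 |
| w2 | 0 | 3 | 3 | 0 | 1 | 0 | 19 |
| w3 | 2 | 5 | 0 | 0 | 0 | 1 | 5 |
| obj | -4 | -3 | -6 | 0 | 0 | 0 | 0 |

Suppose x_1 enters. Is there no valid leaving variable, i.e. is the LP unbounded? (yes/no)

no

Column x_1 has positive entries in row(s) 3, so the ratio test bounds it — not unbounded.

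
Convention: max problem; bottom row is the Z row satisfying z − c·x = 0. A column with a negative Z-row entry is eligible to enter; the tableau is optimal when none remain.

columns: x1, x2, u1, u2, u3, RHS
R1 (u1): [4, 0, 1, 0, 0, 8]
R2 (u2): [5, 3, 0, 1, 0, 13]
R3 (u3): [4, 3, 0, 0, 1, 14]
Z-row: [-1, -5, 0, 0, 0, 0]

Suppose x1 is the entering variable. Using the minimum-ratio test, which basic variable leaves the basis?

u1

Column x1 entries and ratios — u1: 8/4 = 2; u2: 13/5 = 13/5; u3: 14/4 = 7/2.
Smallest ratio is 2 in the row of u1, so u1 leaves.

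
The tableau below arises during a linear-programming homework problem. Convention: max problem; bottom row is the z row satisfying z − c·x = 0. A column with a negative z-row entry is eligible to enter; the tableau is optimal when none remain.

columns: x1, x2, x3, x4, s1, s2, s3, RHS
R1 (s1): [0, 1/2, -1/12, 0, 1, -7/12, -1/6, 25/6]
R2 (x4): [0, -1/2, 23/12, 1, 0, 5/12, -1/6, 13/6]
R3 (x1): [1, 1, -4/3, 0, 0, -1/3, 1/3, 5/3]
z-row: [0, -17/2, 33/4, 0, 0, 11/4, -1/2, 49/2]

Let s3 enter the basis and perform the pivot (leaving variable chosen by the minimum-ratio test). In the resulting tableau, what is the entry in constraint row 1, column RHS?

Ratio test on column s3 — row 1: entry -1/6 ≤ 0; row 2: entry -1/6 ≤ 0; row 3: (5/3)/(1/3) = 5. Minimum is 5 at row 3 (x1 leaves); pivot element 1/3.
Divide row 3 by 1/3; eliminate column s3 from the other rows.
Row 1 update in column RHS: 25/6 − (-1/6)·5 = 5.

5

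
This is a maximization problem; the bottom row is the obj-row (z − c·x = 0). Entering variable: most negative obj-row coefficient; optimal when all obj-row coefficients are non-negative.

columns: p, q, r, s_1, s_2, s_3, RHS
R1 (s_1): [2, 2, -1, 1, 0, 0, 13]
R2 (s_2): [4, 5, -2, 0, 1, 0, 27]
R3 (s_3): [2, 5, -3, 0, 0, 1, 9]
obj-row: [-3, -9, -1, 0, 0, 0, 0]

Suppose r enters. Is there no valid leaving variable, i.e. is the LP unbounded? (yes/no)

yes

Every constraint-row entry in column r is ≤ 0, so increasing r is unbounded.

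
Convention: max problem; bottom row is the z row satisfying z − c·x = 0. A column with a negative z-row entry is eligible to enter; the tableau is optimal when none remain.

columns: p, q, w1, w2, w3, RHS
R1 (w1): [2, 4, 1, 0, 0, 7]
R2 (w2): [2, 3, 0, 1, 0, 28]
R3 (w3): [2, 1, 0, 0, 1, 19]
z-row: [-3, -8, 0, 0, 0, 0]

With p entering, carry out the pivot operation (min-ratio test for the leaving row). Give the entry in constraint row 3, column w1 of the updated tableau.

Ratio test on column p — row 1: 7/2 = 7/2; row 2: 28/2 = 14; row 3: 19/2 = 19/2. Minimum is 7/2 at row 1 (w1 leaves); pivot element 2.
Divide row 1 by 2; eliminate column p from the other rows.
Row 3 update in column w1: 0 − 2·(1/2) = -1.

-1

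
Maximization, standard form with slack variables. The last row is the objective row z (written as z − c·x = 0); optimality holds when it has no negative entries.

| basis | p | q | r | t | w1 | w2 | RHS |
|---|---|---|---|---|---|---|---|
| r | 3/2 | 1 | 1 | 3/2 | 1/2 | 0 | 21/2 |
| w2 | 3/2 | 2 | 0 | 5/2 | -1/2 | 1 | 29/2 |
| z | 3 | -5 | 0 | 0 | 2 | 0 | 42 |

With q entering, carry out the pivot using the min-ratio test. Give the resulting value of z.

313/4

Ratio test on column q — row 1: (21/2)/1 = 21/2; row 2: (29/2)/2 = 29/4. Minimum is 29/4 at row 2 (w2 leaves); pivot element 2.
Pivot on row 2; the z-row RHS becomes 42 − (-5)·(29/4) = 313/4.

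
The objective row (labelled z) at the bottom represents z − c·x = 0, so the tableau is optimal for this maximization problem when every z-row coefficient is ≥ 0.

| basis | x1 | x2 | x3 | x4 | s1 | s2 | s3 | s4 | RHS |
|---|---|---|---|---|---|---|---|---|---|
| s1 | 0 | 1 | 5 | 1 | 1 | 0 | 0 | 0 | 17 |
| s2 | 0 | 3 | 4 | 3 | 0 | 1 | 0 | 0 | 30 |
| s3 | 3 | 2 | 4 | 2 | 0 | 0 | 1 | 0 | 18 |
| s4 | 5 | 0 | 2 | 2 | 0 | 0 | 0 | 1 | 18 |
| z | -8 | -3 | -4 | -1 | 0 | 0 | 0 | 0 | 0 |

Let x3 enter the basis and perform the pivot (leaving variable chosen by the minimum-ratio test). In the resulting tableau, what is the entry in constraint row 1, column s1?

1/5

Ratio test on column x3 — row 1: 17/5 = 17/5; row 2: 30/4 = 15/2; row 3: 18/4 = 9/2; row 4: 18/2 = 9. Minimum is 17/5 at row 1 (s1 leaves); pivot element 5.
Divide row 1 by 5; eliminate column x3 from the other rows.
In the new row 1, the s1 entry is the old entry divided by the pivot: 1/5 = 1/5.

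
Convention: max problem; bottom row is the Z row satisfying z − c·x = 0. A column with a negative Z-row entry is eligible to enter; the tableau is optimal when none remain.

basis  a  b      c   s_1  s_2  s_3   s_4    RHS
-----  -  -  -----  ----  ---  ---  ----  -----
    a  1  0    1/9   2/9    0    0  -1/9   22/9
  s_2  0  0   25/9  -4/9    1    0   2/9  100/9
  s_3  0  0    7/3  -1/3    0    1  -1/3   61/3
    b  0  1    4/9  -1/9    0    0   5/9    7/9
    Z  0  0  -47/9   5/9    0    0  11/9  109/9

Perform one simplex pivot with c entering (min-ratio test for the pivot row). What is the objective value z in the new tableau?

85/4

Ratio test on column c — row 1: (22/9)/(1/9) = 22; row 2: (100/9)/(25/9) = 4; row 3: (61/3)/(7/3) = 61/7; row 4: (7/9)/(4/9) = 7/4. Minimum is 7/4 at row 4 (b leaves); pivot element 4/9.
Pivot on row 4; the Z-row RHS becomes 109/9 − (-47/9)·(7/4) = 85/4.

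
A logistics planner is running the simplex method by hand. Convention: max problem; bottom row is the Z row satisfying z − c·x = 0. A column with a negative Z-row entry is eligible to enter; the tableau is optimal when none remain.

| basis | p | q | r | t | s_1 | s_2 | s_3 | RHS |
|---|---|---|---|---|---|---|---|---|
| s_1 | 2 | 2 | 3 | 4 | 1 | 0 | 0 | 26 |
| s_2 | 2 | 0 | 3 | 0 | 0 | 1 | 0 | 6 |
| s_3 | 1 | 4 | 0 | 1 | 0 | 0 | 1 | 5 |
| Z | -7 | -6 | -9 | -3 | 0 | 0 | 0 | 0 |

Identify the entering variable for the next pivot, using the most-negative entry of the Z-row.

r

Negative Z-row entries: p: -7, q: -6, r: -9, t: -3.
The most negative is -9 in column r, so r enters.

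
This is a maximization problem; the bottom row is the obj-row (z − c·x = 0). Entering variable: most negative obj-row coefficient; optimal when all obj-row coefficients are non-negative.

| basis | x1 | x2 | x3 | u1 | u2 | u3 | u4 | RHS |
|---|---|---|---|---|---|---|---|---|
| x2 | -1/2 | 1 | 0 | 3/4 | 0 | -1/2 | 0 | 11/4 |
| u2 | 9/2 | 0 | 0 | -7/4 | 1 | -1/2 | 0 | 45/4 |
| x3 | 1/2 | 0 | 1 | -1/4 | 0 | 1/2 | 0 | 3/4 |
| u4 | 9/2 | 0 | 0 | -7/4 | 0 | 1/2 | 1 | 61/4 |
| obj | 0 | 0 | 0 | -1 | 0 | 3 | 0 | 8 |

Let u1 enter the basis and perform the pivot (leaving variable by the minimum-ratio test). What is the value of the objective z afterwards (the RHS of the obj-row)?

35/3

Ratio test on column u1 — row 1: (11/4)/(3/4) = 11/3; row 2: entry -7/4 ≤ 0; row 3: entry -1/4 ≤ 0; row 4: entry -7/4 ≤ 0. Minimum is 11/3 at row 1 (x2 leaves); pivot element 3/4.
Pivot on row 1; the obj-row RHS becomes 8 − (-1)·(11/3) = 35/3.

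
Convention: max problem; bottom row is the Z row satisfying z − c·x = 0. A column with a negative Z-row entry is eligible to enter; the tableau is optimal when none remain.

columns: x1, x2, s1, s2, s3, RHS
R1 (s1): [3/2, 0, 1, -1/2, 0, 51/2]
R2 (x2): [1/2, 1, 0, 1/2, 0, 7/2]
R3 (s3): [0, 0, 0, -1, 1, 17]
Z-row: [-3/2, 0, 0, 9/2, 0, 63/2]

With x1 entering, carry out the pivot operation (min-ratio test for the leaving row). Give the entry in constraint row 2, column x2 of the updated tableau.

2

Ratio test on column x1 — row 1: (51/2)/(3/2) = 17; row 2: (7/2)/(1/2) = 7; row 3: entry 0 ≤ 0. Minimum is 7 at row 2 (x2 leaves); pivot element 1/2.
Divide row 2 by 1/2; eliminate column x1 from the other rows.
In the new row 2, the x2 entry is the old entry divided by the pivot: 1/(1/2) = 2.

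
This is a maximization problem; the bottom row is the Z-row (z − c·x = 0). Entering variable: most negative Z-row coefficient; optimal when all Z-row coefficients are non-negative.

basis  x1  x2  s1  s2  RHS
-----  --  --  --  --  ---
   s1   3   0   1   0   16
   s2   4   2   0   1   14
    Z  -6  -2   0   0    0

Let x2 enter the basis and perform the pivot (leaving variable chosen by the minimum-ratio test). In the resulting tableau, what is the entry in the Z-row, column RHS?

Ratio test on column x2 — row 1: entry 0 ≤ 0; row 2: 14/2 = 7. Minimum is 7 at row 2 (s2 leaves); pivot element 2.
Divide row 2 by 2; eliminate column x2 from the other rows.
Z-row update in column RHS: 0 − (-2)·7 = 14.

14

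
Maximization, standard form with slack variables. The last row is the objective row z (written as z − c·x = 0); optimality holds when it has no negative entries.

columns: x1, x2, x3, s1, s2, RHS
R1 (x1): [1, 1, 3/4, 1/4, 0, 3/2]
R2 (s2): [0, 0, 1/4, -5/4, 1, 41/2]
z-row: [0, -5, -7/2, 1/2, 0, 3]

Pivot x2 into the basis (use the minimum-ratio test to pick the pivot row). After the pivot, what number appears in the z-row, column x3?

Ratio test on column x2 — row 1: (3/2)/1 = 3/2; row 2: entry 0 ≤ 0. Minimum is 3/2 at row 1 (x1 leaves); pivot element 1.
Divide row 1 by 1; eliminate column x2 from the other rows.
z-row update in column x3: -7/2 − (-5)·(3/4) = 1/4.

1/4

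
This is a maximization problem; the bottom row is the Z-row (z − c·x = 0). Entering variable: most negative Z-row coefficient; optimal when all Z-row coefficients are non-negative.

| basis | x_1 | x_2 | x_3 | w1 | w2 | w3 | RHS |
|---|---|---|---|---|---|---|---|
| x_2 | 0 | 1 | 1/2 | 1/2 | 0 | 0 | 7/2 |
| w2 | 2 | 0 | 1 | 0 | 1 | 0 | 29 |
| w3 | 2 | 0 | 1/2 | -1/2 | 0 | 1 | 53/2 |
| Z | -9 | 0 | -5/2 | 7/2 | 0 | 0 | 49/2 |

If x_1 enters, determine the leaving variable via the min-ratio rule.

w3

Column x_1 entries and ratios — x_2: 0 ≤ 0, skip; w2: 29/2 = 29/2; w3: (53/2)/2 = 53/4.
Smallest ratio is 53/4 in the row of w3, so w3 leaves.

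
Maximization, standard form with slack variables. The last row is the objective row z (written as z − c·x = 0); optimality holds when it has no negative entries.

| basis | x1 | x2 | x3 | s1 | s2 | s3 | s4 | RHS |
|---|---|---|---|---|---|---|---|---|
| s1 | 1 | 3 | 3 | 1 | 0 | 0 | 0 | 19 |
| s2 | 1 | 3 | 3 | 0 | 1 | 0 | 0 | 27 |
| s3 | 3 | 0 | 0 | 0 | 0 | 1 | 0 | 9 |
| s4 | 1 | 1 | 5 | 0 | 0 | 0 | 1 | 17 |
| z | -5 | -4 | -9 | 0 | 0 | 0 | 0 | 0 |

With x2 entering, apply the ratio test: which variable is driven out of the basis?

s1

Column x2 entries and ratios — s1: 19/3 = 19/3; s2: 27/3 = 9; s3: 0 ≤ 0, skip; s4: 17/1 = 17.
Smallest ratio is 19/3 in the row of s1, so s1 leaves.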